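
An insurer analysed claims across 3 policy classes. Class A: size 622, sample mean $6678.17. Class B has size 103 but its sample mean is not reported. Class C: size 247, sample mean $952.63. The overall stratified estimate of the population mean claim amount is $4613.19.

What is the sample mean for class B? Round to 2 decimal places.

N = 622 + 103 + 247 = 972.
Overall total = μ·N = 4613.19·972 = 4484020.68.
Subtract the known strata: 622·6678.17 + 247·952.63 = 4389121.35.
Remaining total for class B: 4484020.68 − 4389121.35 = 94899.33.
Divide by its size: 94899.33 / 103 = 921.3527... → 921.35.

921.35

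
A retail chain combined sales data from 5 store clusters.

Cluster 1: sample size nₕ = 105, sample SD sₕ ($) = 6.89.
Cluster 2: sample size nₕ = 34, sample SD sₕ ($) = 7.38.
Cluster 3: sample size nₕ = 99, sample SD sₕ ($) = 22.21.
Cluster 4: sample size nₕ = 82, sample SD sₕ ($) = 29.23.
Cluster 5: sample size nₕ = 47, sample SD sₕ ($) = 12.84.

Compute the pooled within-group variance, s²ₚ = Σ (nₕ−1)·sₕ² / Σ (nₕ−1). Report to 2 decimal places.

1: (105−1)·6.89² = 104·47.4721 = 4937.0984
2: (34−1)·7.38² = 33·54.4644 = 1797.3252
3: (99−1)·22.21² = 98·493.2841 = 48341.8418
4: (82−1)·29.23² = 81·854.3929 = 69205.8249
5: (47−1)·12.84² = 46·164.8656 = 7583.8176
Numerator = 131865.9079; denominator = Σ(nₕ−1) = 362.
s²ₚ = 131865.9079/362 = 364.2705... → 364.27.

364.27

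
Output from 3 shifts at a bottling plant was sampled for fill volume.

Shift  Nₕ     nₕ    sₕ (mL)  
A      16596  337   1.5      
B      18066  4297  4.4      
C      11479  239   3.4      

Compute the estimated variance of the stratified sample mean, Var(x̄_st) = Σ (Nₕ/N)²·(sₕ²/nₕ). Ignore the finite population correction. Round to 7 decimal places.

N = 46141. Term for each stratum: Wₕ²sₕ²/nₕ.
Var(x̄_st) = 0.0008637448 + 0.0006907009 + 0.0029936019 = 0.0045480476 → 0.0045480.

0.0045480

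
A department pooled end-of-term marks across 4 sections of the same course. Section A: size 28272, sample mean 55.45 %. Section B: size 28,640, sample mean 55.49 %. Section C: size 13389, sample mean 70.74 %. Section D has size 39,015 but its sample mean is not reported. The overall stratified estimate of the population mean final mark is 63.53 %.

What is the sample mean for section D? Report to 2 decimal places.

72.81

Σ Nₕx̄ₕ = N·μ, so 39015·x̄_D = 109316·63.53 − (28272·55.45 + 28640·55.49 + 13389·70.74).
= 6944845.48 − 4104053.86 = 2840791.62.
x̄_D = 2840791.62 / 39015 = 72.8128... → 72.81.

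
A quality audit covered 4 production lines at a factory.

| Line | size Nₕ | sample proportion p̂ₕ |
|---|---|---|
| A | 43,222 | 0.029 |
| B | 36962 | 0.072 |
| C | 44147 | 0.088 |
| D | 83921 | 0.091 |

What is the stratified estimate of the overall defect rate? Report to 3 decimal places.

Wₕ = Nₕ/N with N = 208252: 0.2075, 0.1775, 0.2120, 0.4030.
p̂_st = 0.2075·0.029 + 0.1775·0.072 + 0.2120·0.088 + 0.4030·0.091 ≈ 0.07412... → 0.074.

0.074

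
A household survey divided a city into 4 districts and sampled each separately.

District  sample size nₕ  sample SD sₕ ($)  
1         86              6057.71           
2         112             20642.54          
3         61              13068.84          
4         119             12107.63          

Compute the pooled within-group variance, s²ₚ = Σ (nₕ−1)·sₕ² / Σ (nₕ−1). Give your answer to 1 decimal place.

208459096.0

Degrees of freedom: 85 + 111 + 60 + 118 = 374.
Σ(nₕ−1)sₕ² = 85·36695850.4441 + 111·426114457.6516 + 60·170794578.9456 + 118·146594704.2169 = 77963701921.4063.
s²ₚ = 77963701921.4063 / 374 = 208459096.047... → 208459096.0.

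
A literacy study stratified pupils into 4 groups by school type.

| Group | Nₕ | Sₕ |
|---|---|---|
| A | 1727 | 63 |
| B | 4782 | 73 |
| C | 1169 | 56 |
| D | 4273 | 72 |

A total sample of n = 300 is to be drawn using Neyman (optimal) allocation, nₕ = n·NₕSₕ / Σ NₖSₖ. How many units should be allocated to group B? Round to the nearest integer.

126

A: NₕSₕ = 1727·63 = 108801
B: NₕSₕ = 4782·73 = 349086
C: NₕSₕ = 1169·56 = 65464
D: NₕSₕ = 4273·72 = 307656
Σ NₕSₕ = 831007.
n_B = 300·349086/831007 = 126.023... → 126.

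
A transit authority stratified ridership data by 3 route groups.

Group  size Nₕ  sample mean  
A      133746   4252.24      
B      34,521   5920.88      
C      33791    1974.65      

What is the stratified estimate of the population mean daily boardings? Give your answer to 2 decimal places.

4156.43

N = 133746 + 34521 + 33791 = 202058.
Overall mean = Σ (Nₕ/N)·x̄ₕ — weight by population share, not a simple average.
Σ Nₕx̄ₕ = 133746·4252.24 + 34521·5920.88 + 33791·1974.65 = 568720091.04 + 204394698.48 + 66725398.15 = 839840187.67.
Divide by N: 839840187.67 / 202058 = 4156.4313... → 4156.43.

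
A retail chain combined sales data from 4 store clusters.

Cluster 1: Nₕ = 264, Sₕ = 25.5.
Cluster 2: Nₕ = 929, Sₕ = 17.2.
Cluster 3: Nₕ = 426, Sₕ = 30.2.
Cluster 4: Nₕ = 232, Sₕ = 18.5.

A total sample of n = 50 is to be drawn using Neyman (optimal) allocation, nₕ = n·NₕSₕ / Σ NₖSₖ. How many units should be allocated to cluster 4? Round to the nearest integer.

5

1: NₕSₕ = 264·25.5 = 6732
2: NₕSₕ = 929·17.2 = 15978.8
3: NₕSₕ = 426·30.2 = 12865.2
4: NₕSₕ = 232·18.5 = 4292
Σ NₕSₕ = 39868.
n_4 = 50·4292/39868 = 5.383... → 5.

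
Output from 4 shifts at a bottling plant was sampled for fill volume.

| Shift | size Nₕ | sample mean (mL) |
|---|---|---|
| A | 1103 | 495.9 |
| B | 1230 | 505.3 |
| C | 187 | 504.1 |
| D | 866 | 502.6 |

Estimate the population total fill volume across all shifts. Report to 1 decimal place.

1698015.0

Estimate total by summing Nₕ·x̄ₕ over strata.
1103·495.9 + 1230·505.3 + 187·504.1 + 866·502.6 = 546977.7 + 621519 + 94266.7 + 435251.6 = 1698015.0.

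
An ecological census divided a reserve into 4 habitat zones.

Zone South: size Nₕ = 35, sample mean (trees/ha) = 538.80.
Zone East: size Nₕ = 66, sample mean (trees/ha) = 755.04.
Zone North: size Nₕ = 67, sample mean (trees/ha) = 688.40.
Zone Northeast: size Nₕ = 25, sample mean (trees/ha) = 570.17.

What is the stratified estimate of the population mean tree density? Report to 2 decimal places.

N = 35 + 66 + 67 + 25 = 193.
Weight each subgroup mean by Nₕ/N and sum.
Σ Nₕx̄ₕ = 35·538.80 + 66·755.04 + 67·688.40 + 25·570.17 = 18858 + 49832.64 + 46122.8 + 14254.25 = 129067.69.
Divide by N: 129067.69 / 193 = 668.7445... → 668.74.

668.74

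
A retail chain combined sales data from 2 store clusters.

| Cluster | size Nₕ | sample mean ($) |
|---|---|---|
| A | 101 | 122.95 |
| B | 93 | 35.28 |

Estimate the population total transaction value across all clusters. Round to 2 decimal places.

15698.99

A: 101·122.95 = 12417.95
B: 93·35.28 = 3281.04
τ̂ = Σ Nₕx̄ₕ = 15698.99.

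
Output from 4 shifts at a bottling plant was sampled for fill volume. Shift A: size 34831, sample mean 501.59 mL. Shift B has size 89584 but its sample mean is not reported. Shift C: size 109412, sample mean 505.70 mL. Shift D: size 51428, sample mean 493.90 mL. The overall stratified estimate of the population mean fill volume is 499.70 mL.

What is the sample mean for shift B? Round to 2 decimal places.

N = 34831 + 89584 + 109412 + 51428 = 285255.
Overall total = μ·N = 499.70·285255 = 142541923.5.
Subtract the known strata: 34831·501.59 + 109412·505.70 + 51428·493.90 = 98200818.89.
Remaining total for shift B: 142541923.5 − 98200818.89 = 44341104.61.
Divide by its size: 44341104.61 / 89584 = 494.9668... → 494.97.

494.97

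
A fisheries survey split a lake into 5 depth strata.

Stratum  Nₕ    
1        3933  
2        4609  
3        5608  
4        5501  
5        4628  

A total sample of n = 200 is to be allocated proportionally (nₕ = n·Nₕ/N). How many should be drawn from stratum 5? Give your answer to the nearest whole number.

38

N = 3933 + 4609 + 5608 + 5501 + 4628 = 24279.
n_5 = 200·4628/24279 = 38.123... → 38.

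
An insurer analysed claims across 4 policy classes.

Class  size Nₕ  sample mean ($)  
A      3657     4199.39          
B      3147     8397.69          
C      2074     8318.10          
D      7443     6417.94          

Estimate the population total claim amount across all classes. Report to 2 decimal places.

106805166.48

A: 3657·4199.39 = 15357169.23
B: 3147·8397.69 = 26427530.43
C: 2074·8318.10 = 17251739.4
D: 7443·6417.94 = 47768727.42
τ̂ = Σ Nₕx̄ₕ = 106805166.48.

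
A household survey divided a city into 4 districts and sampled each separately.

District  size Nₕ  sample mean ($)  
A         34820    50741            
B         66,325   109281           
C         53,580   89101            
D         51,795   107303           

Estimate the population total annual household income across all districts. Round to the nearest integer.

19346654410

Estimate total by summing Nₕ·x̄ₕ over strata.
34820·50741 + 66325·109281 + 53580·89101 + 51795·107303 = 1766801620 + 7248062325 + 4774031580 + 5557758885 = 19346654410.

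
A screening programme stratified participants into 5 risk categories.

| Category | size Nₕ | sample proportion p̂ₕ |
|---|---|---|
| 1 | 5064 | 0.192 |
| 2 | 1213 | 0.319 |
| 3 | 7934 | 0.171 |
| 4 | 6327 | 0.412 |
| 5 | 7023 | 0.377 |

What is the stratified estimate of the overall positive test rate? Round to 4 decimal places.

Wₕ = Nₕ/N with N = 27561: 0.1837, 0.0440, 0.2879, 0.2296, 0.2548.
p̂_st = 0.1837·0.192 + 0.0440·0.319 + 0.2879·0.171 + 0.2296·0.412 + 0.2548·0.377 ≈ 0.289189... → 0.2892.

0.2892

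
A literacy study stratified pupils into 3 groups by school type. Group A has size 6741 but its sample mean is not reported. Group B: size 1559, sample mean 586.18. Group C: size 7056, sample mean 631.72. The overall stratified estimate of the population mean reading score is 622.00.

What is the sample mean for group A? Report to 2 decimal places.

620.11

N = 6741 + 1559 + 7056 = 15356.
Overall total = μ·N = 622.00·15356 = 9551432.
Subtract the known strata: 1559·586.18 + 7056·631.72 = 5371270.94.
Remaining total for group A: 9551432 − 5371270.94 = 4180161.06.
Divide by its size: 4180161.06 / 6741 = 620.1099... → 620.11.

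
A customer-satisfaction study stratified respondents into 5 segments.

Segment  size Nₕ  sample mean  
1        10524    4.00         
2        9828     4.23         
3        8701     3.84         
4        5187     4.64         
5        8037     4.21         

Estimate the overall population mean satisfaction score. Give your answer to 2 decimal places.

N = 42277; weights Wₕ = Nₕ/N = (0.2489, 0.2325, 0.2058, 0.1227, 0.1901).
x̄_st = Σ Wₕ·x̄ₕ = 0.2489·4.00 + 0.2325·4.23 + 0.2058·3.84 + 0.1227·4.64 + 0.1901·4.21 ≈ 4.1390...
→ 4.14.

4.14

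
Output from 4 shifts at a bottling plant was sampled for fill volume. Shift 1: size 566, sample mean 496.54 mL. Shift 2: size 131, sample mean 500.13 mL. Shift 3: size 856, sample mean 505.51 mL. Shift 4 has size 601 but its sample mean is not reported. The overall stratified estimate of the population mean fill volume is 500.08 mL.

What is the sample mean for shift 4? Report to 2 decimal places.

495.67

N = 566 + 131 + 856 + 601 = 2154.
Overall total = μ·N = 500.08·2154 = 1077172.32.
Subtract the known strata: 566·496.54 + 131·500.13 + 856·505.51 = 779275.23.
Remaining total for shift 4: 1077172.32 − 779275.23 = 297897.09.
Divide by its size: 297897.09 / 601 = 495.6690... → 495.67.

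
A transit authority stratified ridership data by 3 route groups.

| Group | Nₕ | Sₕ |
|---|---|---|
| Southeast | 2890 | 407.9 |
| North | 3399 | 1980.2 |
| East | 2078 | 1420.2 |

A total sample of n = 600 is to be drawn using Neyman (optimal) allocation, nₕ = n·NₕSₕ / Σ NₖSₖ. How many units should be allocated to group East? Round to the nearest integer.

163

Σ NₕSₕ = 2890·407.9 + 3399·1980.2 + 2078·1420.2 = 10860706.4.
Share for East: 2951175.6/10860706.4 = 0.27173.
n_East = 600 × 0.27173 = 163.038... → 163.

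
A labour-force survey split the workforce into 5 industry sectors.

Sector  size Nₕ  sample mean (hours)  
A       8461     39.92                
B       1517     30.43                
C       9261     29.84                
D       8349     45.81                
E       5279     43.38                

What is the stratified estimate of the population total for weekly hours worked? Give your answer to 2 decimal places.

1271744.38

Population total = Σ Nₕ·x̄ₕ (each stratum's size times its mean).
8461·39.92 + 1517·30.43 + 9261·29.84 + 8349·45.81 + 5279·43.38 = 337763.12 + 46162.31 + 276348.24 + 382467.69 + 229003.02 = 1271744.38.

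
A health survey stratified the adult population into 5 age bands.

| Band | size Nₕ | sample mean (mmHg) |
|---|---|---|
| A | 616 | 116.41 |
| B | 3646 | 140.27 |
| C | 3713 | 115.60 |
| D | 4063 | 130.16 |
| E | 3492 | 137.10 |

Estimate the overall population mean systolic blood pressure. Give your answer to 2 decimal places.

N = 616 + 3646 + 3713 + 4063 + 3492 = 15530.
Overall mean = Σ (Nₕ/N)·x̄ₕ — weight by population share, not a simple average.
Σ Nₕx̄ₕ = 616·116.41 + 3646·140.27 + 3713·115.60 + 4063·130.16 + 3492·137.10 = 71708.56 + 511424.42 + 429222.8 + 528840.08 + 478753.2 = 2019949.06.
Divide by N: 2019949.06 / 15530 = 130.0676... → 130.07.

130.07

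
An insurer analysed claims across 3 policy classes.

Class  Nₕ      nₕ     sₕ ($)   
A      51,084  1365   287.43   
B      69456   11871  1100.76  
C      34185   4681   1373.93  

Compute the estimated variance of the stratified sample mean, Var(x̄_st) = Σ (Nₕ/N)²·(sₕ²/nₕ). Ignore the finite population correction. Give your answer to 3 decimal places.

46.851

N = 154725. Term for each stratum: Wₕ²sₕ²/nₕ.
Var(x̄_st) = 6.597514 + 20.568211 + 19.685242 = 46.850968 → 46.851.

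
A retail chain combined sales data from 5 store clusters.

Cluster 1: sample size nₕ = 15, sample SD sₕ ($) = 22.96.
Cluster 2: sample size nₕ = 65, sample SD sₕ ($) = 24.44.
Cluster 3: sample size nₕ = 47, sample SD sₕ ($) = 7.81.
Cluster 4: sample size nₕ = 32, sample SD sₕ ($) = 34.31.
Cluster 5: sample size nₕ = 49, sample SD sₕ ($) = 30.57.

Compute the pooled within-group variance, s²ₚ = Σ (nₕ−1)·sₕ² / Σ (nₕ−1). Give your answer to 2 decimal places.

1: (15−1)·22.96² = 14·527.1616 = 7380.2624
2: (65−1)·24.44² = 64·597.3136 = 38228.0704
3: (47−1)·7.81² = 46·60.9961 = 2805.8206
4: (32−1)·34.31² = 31·1177.1761 = 36492.4591
5: (49−1)·30.57² = 48·934.5249 = 44857.1952
Numerator = 129763.8077; denominator = Σ(nₕ−1) = 203.
s²ₚ = 129763.8077/203 = 639.2306... → 639.23.

639.23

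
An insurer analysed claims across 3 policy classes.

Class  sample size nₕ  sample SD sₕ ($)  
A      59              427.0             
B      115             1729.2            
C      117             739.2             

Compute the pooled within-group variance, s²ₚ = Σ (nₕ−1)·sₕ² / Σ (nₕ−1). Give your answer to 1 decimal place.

1440397.7

A: (59−1)·427.0² = 58·182329 = 10575082
B: (115−1)·1729.2² = 114·2990132.64 = 340875120.96
C: (117−1)·739.2² = 116·546416.64 = 63384330.24
Numerator = 414834533.2; denominator = Σ(nₕ−1) = 288.
s²ₚ = 414834533.2/288 = 1440397.685... → 1440397.7.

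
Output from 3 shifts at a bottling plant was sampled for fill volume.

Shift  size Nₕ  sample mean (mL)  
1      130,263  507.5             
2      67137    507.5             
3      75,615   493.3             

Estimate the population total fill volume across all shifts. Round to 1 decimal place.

1: 130263·507.5 = 66108472.5
2: 67137·507.5 = 34072027.5
3: 75615·493.3 = 37300879.5
τ̂ = Σ Nₕx̄ₕ = 137481379.5.

137481379.5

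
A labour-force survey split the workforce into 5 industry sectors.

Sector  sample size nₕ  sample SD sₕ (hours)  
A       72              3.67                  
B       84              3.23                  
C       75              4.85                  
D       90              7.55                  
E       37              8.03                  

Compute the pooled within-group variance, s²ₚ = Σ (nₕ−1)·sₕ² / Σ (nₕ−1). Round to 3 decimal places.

Degrees of freedom: 71 + 83 + 74 + 89 + 36 = 353.
Σ(nₕ−1)sₕ² = 71·13.4689 + 83·10.4329 + 74·23.5225 + 89·57.0025 + 36·64.4809 = 10957.4225.
s²ₚ = 10957.4225 / 353 = 31.04086... → 31.041.

31.041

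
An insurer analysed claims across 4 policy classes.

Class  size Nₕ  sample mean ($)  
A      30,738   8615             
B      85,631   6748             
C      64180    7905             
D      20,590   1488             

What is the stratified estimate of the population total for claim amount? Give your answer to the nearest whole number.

Population total = Σ Nₕ·x̄ₕ (each stratum's size times its mean).
30738·8615 + 85631·6748 + 64180·7905 + 20590·1488 = 264807870 + 577837988 + 507342900 + 30637920 = 1380626678.

1380626678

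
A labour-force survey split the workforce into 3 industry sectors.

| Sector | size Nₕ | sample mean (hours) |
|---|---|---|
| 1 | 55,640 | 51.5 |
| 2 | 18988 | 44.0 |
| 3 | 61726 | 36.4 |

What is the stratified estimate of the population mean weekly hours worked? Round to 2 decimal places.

N = 136354; weights Wₕ = Nₕ/N = (0.4081, 0.1393, 0.4527).
x̄_st = Σ Wₕ·x̄ₕ = 0.4081·51.5 + 0.1393·44.0 + 0.4527·36.4 ≈ 43.6200...
→ 43.62.

43.62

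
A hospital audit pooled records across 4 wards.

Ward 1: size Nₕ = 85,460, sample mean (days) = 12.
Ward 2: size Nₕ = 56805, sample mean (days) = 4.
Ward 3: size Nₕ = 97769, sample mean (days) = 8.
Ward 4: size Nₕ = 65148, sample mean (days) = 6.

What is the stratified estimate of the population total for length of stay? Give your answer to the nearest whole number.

1: 85460·12 = 1025520
2: 56805·4 = 227220
3: 97769·8 = 782152
4: 65148·6 = 390888
τ̂ = Σ Nₕx̄ₕ = 2425780.

2425780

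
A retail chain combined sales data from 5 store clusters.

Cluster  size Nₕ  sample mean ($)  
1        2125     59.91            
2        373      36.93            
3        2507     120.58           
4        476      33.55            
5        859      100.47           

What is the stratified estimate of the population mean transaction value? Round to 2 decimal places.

x̄_st = (Σ Nₕx̄ₕ) / (Σ Nₕ) = (2125·59.91 + 373·36.93 + 2507·120.58 + 476·33.55 + 859·100.47) / 6340
= 545651.23 / 6340 = 86.0649... → 86.06.

86.06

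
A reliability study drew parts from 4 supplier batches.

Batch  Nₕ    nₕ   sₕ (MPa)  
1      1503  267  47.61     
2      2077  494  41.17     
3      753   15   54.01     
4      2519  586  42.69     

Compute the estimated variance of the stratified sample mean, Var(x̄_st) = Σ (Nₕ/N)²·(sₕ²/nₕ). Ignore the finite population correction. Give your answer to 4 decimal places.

3.4927

N = 6852. Term for each stratum: Wₕ²sₕ²/nₕ.
Var(x̄_st) = 0.4084777 + 0.3152630 + 2.3486178 + 0.4203164 = 3.4926749 → 3.4927.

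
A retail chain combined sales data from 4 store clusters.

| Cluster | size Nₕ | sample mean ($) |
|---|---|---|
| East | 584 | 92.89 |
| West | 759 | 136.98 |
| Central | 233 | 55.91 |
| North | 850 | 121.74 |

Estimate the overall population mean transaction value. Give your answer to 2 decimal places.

N = 2426; weights Wₕ = Nₕ/N = (0.2407, 0.3129, 0.0960, 0.3504).
x̄_st = Σ Wₕ·x̄ₕ = 0.2407·92.89 + 0.3129·136.98 + 0.0960·55.91 + 0.3504·121.74 ≈ 113.2406...
→ 113.24.

113.24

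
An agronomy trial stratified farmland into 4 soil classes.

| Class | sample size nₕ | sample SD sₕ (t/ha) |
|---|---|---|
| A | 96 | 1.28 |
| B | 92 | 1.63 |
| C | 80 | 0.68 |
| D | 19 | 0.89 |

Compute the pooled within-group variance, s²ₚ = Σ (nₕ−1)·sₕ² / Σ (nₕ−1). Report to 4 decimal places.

A: (96−1)·1.28² = 95·1.6384 = 155.648
B: (92−1)·1.63² = 91·2.6569 = 241.7779
C: (80−1)·0.68² = 79·0.4624 = 36.5296
D: (19−1)·0.89² = 18·0.7921 = 14.2578
Numerator = 448.2133; denominator = Σ(nₕ−1) = 283.
s²ₚ = 448.2133/283 = 1.583793... → 1.5838.

1.5838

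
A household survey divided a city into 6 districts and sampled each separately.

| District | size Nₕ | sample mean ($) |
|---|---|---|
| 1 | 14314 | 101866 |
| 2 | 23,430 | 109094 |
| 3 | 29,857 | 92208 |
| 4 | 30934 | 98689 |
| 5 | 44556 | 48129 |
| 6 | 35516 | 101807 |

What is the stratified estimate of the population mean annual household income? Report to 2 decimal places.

N = 14314 + 23430 + 29857 + 30934 + 44556 + 35516 = 178607.
Overall mean = Σ (Nₕ/N)·x̄ₕ — weight by population share, not a simple average.
Σ Nₕx̄ₕ = 14314·101866 + 23430·109094 + 29857·92208 + 30934·98689 + 44556·48129 + 35516·101807 = 1458109924 + 2556072420 + 2753054256 + 3052845526 + 2144435724 + 3615777412 = 15580295262.
Divide by N: 15580295262 / 178607 = 87232.2768... → 87232.28.

87232.28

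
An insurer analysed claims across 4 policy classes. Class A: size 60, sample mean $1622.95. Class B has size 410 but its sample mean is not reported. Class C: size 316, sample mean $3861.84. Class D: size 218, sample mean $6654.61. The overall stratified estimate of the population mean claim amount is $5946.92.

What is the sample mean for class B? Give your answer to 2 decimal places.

7810.45

N = 60 + 410 + 316 + 218 = 1004.
Overall total = μ·N = 5946.92·1004 = 5970707.68.
Subtract the known strata: 60·1622.95 + 316·3861.84 + 218·6654.61 = 2768423.42.
Remaining total for class B: 5970707.68 − 2768423.42 = 3202284.26.
Divide by its size: 3202284.26 / 410 = 7810.4494... → 7810.45.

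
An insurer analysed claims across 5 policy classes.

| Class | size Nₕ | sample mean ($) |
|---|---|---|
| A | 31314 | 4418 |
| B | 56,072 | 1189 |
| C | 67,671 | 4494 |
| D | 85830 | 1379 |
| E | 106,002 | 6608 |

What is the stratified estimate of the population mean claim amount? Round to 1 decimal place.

3828.2

N = 31314 + 56072 + 67671 + 85830 + 106002 = 346889.
The stratified mean weights each stratum mean by its population share Nₕ/N.
Σ Nₕx̄ₕ = 31314·4418 + 56072·1189 + 67671·4494 + 85830·1379 + 106002·6608 = 138345252 + 66669608 + 304113474 + 118359570 + 700461216 = 1327949120.
Divide by N: 1327949120 / 346889 = 3828.167... → 3828.2.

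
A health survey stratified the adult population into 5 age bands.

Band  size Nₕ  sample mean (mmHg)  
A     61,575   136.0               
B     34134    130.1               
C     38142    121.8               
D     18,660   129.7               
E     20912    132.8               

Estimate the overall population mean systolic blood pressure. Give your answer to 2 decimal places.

N = 61575 + 34134 + 38142 + 18660 + 20912 = 173423.
Overall mean = Σ (Nₕ/N)·x̄ₕ — weight by population share, not a simple average.
Σ Nₕx̄ₕ = 61575·136.0 + 34134·130.1 + 38142·121.8 + 18660·129.7 + 20912·132.8 = 8374200 + 4440833.4 + 4645695.6 + 2420202 + 2777113.6 = 22658044.6.
Divide by N: 22658044.6 / 173423 = 130.6519... → 130.65.

130.65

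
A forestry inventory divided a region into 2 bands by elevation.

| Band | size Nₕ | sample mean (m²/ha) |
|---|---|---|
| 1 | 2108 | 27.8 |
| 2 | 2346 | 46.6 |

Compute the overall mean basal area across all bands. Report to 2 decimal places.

37.70

N = 2108 + 2346 = 4454.
The stratified mean weights each stratum mean by its population share Nₕ/N.
Σ Nₕx̄ₕ = 2108·27.8 + 2346·46.6 = 58602.4 + 109323.6 = 167926.
Divide by N: 167926 / 4454 = 37.7023... → 37.70.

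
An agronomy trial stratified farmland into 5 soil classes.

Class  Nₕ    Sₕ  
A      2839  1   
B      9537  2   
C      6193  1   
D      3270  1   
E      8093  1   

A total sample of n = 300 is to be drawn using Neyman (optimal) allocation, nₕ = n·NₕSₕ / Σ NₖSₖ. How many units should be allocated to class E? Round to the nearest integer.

62

Σ NₕSₕ = 2839·1 + 9537·2 + 6193·1 + 3270·1 + 8093·1 = 39469.
Share for E: 8093/39469 = 0.20505.
n_E = 300 × 0.20505 = 61.514... → 62.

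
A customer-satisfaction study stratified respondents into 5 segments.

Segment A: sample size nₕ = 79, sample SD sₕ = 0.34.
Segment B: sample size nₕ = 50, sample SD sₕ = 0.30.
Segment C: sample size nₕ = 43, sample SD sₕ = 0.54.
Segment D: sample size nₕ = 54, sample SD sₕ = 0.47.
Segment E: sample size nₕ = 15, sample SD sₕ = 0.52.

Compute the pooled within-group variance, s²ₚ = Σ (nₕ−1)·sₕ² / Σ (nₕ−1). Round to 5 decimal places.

0.17444

Degrees of freedom: 78 + 49 + 42 + 53 + 14 = 236.
Σ(nₕ−1)sₕ² = 78·0.1156 + 49·0.09 + 42·0.2916 + 53·0.2209 + 14·0.2704 = 41.1673.
s²ₚ = 41.1673 / 236 = 0.1744377... → 0.17444.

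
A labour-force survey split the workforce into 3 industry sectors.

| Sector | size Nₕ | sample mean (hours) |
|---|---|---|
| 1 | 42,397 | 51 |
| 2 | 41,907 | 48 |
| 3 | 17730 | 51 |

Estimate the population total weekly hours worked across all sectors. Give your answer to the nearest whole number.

1: 42397·51 = 2162247
2: 41907·48 = 2011536
3: 17730·51 = 904230
τ̂ = Σ Nₕx̄ₕ = 5078013.

5078013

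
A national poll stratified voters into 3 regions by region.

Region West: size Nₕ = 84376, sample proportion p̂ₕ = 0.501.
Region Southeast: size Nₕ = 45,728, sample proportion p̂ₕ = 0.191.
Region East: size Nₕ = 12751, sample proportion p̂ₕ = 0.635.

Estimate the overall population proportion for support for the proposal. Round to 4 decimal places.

0.4137

N = 84376 + 45728 + 12751 = 142855.
Overall proportion = Σ (Nₕ/N)·p̂ₕ.
Σ Nₕp̂ₕ = 42272.376 + 8734.048 + 8096.885 = 59103.309.
59103.309 / 142855 = 0.413729... → 0.4137.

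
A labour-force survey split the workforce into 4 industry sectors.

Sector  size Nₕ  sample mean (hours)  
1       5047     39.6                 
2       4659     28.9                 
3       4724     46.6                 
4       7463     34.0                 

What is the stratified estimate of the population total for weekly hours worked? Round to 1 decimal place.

808386.7

1: 5047·39.6 = 199861.2
2: 4659·28.9 = 134645.1
3: 4724·46.6 = 220138.4
4: 7463·34.0 = 253742
τ̂ = Σ Nₕx̄ₕ = 808386.7.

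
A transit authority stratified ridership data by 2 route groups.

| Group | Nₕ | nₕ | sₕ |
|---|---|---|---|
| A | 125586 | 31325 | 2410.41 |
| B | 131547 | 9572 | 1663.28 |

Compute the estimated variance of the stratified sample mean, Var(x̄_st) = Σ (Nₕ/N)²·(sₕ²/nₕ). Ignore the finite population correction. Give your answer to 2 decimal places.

119.89

N = 257133; Wₕ = Nₕ/N.
group A: (125586/257133)²·2410.41²/31325 = 44.24433
group B: (131547/257133)²·1663.28²/9572 = 75.64397
Sum = 119.88829 → 119.89.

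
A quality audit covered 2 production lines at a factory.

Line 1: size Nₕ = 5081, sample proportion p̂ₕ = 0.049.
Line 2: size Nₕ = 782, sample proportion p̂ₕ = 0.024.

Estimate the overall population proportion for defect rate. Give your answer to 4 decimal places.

0.0457

Wₕ = Nₕ/N with N = 5863: 0.8666, 0.1334.
p̂_st = 0.8666·0.049 + 0.1334·0.024 ≈ 0.045666... → 0.0457.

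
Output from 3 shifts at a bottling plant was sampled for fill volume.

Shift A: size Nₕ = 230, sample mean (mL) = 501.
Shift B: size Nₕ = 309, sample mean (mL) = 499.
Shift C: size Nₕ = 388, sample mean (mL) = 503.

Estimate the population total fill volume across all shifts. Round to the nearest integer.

A: 230·501 = 115230
B: 309·499 = 154191
C: 388·503 = 195164
τ̂ = Σ Nₕx̄ₕ = 464585.

464585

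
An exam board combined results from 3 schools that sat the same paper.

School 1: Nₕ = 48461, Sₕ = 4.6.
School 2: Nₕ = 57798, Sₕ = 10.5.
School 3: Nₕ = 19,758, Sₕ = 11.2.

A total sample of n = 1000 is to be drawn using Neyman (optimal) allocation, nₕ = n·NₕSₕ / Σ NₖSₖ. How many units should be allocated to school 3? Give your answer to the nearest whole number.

211

1: NₕSₕ = 48461·4.6 = 222920.6
2: NₕSₕ = 57798·10.5 = 606879
3: NₕSₕ = 19758·11.2 = 221289.6
Σ NₕSₕ = 1051089.2.
n_3 = 1000·221289.6/1051089.2 = 210.534... → 211.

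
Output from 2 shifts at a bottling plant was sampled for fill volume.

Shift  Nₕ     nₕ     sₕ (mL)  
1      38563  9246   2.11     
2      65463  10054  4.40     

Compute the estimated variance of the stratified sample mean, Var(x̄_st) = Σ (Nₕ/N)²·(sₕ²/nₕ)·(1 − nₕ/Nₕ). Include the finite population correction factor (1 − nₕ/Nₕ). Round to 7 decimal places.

0.0006958

N = 104026; Wₕ = Nₕ/N.
shift 1: (38563/104026)²·2.11²/9246·(1 − 9246/38563) = 0.0000503057
shift 2: (65463/104026)²·4.40²/10054·(1 − 10054/65463) = 0.0006454445
Sum = 0.0006957502 → 0.0006958.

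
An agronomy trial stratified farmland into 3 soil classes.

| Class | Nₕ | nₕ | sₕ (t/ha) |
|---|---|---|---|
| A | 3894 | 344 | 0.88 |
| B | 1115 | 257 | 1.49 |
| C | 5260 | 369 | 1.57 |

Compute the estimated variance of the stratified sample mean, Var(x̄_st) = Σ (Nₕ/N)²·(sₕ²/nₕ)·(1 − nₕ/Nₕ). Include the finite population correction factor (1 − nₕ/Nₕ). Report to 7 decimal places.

0.0020031

N = 10269; Wₕ = Nₕ/N.
class A: (3894/10269)²·0.88²/344·(1 − 344/3894) = 0.0002951039
class B: (1115/10269)²·1.49²/257·(1 − 257/1115) = 0.0000783692
class C: (5260/10269)²·1.57²/369·(1 − 369/5260) = 0.0016296714
Sum = 0.0020031444 → 0.0020031.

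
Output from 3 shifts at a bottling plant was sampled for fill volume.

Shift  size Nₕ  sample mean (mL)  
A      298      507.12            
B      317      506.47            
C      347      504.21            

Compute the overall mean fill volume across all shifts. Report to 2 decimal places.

x̄_st = (Σ Nₕx̄ₕ) / (Σ Nₕ) = (298·507.12 + 317·506.47 + 347·504.21) / 962
= 486633.62 / 962 = 505.8562... → 505.86.

505.86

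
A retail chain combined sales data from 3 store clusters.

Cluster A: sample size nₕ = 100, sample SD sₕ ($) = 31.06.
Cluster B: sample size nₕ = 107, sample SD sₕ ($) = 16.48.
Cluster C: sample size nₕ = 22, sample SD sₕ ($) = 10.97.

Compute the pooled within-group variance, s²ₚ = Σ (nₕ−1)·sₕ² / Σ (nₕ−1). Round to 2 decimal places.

561.17

A: (100−1)·31.06² = 99·964.7236 = 95507.6364
B: (107−1)·16.48² = 106·271.5904 = 28788.5824
C: (22−1)·10.97² = 21·120.3409 = 2527.1589
Numerator = 126823.3777; denominator = Σ(nₕ−1) = 226.
s²ₚ = 126823.3777/226 = 561.1654... → 561.17.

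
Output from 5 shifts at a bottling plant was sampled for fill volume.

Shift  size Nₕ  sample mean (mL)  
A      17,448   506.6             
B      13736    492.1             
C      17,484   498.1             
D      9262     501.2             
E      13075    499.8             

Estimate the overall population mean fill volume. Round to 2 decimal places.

499.75

x̄_st = (Σ Nₕx̄ₕ) / (Σ Nₕ) = (17448·506.6 + 13736·492.1 + 17484·498.1 + 9262·501.2 + 13075·499.8) / 71005
= 35484422.2 / 71005 = 499.7454... → 499.75.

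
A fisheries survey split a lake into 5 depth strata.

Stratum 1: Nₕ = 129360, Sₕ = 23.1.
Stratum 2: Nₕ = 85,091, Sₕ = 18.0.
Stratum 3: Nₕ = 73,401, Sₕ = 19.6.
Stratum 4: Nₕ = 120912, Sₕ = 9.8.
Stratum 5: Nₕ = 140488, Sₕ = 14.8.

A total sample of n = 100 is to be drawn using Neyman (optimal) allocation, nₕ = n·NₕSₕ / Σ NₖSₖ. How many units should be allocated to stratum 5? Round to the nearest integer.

23

Σ NₕSₕ = 129360·23.1 + 85091·18.0 + 73401·19.6 + 120912·9.8 + 140488·14.8 = 9222673.6.
Share for 5: 2079222.4/9222673.6 = 0.22545.
n_5 = 100 × 0.22545 = 22.545... → 23.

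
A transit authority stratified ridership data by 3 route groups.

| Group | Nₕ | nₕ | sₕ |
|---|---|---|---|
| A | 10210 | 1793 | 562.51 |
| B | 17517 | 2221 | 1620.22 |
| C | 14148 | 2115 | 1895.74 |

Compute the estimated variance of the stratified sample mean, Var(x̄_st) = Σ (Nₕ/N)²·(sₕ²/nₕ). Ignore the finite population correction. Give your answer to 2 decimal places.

N = 41875; Wₕ = Nₕ/N.
group A: (10210/41875)²·562.51²/1793 = 10.49112
group B: (17517/41875)²·1620.22²/2221 = 206.82796
group C: (14148/41875)²·1895.74²/2115 = 193.96691
Sum = 411.28599 → 411.29.

411.29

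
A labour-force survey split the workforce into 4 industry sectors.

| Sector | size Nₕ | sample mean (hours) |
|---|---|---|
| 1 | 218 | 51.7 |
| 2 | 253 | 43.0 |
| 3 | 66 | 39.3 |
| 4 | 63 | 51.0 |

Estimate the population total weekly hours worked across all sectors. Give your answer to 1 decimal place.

Population total = Σ Nₕ·x̄ₕ (each stratum's size times its mean).
218·51.7 + 253·43.0 + 66·39.3 + 63·51.0 = 11270.6 + 10879 + 2593.8 + 3213 = 27956.4.

27956.4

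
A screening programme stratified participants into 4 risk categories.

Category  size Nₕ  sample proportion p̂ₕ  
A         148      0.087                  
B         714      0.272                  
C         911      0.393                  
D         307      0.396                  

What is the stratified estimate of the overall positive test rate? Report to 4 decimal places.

0.3301

N = 148 + 714 + 911 + 307 = 2080.
Overall proportion = Σ (Nₕ/N)·p̂ₕ.
Σ Nₕp̂ₕ = 12.876 + 194.208 + 358.023 + 121.572 = 686.679.
686.679 / 2080 = 0.330134... → 0.3301.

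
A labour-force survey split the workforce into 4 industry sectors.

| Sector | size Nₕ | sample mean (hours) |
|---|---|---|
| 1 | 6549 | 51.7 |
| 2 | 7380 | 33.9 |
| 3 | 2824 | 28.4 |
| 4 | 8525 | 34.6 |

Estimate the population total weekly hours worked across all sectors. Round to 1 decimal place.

963931.9

Estimate total by summing Nₕ·x̄ₕ over strata.
6549·51.7 + 7380·33.9 + 2824·28.4 + 8525·34.6 = 338583.3 + 250182 + 80201.6 + 294965 = 963931.9.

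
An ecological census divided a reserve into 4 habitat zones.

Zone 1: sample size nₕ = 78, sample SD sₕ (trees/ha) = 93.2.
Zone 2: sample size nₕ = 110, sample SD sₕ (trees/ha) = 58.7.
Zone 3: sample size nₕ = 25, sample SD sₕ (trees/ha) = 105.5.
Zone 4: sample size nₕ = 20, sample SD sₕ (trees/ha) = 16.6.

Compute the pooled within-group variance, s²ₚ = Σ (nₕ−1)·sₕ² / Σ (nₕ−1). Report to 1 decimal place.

5750.1

1: (78−1)·93.2² = 77·8686.24 = 668840.48
2: (110−1)·58.7² = 109·3445.69 = 375580.21
3: (25−1)·105.5² = 24·11130.25 = 267126
4: (20−1)·16.6² = 19·275.56 = 5235.64
Numerator = 1316782.33; denominator = Σ(nₕ−1) = 229.
s²ₚ = 1316782.33/229 = 5750.141... → 5750.1.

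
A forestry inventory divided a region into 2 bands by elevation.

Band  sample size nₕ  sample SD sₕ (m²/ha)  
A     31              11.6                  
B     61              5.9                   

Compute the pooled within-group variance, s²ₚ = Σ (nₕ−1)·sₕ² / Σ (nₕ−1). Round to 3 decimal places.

Degrees of freedom: 30 + 60 = 90.
Σ(nₕ−1)sₕ² = 30·134.56 + 60·34.81 = 6125.4.
s²ₚ = 6125.4 / 90 = 68.06 → 68.060.

68.060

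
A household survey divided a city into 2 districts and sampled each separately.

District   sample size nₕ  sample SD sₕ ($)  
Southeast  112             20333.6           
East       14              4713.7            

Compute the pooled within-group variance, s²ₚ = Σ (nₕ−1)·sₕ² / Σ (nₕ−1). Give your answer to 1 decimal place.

Degrees of freedom: 111 + 13 = 124.
Σ(nₕ−1)sₕ² = 111·413455288.96 + 13·22218967.69 = 46182383654.53.
s²ₚ = 46182383654.53 / 124 = 372438577.859... → 372438577.9.

372438577.9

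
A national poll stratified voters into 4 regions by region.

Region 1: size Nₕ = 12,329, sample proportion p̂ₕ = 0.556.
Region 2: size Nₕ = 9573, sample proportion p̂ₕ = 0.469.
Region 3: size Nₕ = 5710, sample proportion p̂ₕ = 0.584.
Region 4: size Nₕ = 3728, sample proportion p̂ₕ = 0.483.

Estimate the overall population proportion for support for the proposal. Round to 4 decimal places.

Wₕ = Nₕ/N with N = 31340: 0.3934, 0.3055, 0.1822, 0.1190.
p̂_st = 0.3934·0.556 + 0.3055·0.469 + 0.1822·0.584 + 0.1190·0.483 ≈ 0.525843... → 0.5258.

0.5258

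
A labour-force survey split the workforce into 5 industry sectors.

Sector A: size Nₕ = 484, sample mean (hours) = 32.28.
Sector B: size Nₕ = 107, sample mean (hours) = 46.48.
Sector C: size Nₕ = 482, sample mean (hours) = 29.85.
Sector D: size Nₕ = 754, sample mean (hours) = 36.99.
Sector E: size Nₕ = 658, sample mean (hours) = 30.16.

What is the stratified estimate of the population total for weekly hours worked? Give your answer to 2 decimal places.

82720.32

Population total = Σ Nₕ·x̄ₕ (each stratum's size times its mean).
484·32.28 + 107·46.48 + 482·29.85 + 754·36.99 + 658·30.16 = 15623.52 + 4973.36 + 14387.7 + 27890.46 + 19845.28 = 82720.32.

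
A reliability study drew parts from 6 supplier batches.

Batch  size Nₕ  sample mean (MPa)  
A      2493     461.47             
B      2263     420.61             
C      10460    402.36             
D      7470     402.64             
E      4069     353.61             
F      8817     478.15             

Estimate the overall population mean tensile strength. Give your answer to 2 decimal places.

420.93

x̄_st = (Σ Nₕx̄ₕ) / (Σ Nₕ) = (2493·461.47 + 2263·420.61 + 10460·402.36 + 7470·402.64 + 4069·353.61 + 8817·478.15) / 35572
= 14973379.18 / 35572 = 420.9316... → 420.93.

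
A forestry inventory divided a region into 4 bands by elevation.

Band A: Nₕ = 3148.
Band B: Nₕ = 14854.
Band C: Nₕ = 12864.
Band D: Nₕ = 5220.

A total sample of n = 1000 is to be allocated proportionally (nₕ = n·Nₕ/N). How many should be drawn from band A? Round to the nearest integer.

87

Share of band A = 3148/36086 = 0.08724.
Allocate 1000 × 0.08724 = 87.236... → 87.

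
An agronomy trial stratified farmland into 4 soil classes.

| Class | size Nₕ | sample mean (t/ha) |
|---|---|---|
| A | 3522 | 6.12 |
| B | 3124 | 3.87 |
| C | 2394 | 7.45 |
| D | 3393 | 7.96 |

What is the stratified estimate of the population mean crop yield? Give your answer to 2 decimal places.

6.31

x̄_st = (Σ Nₕx̄ₕ) / (Σ Nₕ) = (3522·6.12 + 3124·3.87 + 2394·7.45 + 3393·7.96) / 12433
= 78488.1 / 12433 = 6.3129... → 6.31.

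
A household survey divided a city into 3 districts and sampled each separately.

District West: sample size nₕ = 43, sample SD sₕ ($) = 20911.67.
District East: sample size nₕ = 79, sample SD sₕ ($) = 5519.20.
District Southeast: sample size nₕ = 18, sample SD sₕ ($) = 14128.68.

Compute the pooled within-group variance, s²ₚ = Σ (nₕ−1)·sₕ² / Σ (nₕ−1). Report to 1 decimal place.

176175540.9

Degrees of freedom: 42 + 78 + 17 = 137.
Σ(nₕ−1)sₕ² = 42·437297942.1889 + 78·30461568.64 + 17·199619598.5424 = 24136049101.0746.
s²ₚ = 24136049101.0746 / 137 = 176175540.884... → 176175540.9.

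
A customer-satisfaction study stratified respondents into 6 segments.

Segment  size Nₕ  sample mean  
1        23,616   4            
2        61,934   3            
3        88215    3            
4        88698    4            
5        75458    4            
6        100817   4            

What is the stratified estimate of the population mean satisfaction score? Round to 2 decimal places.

3.66

N = 438738; weights Wₕ = Nₕ/N = (0.0538, 0.1412, 0.2011, 0.2022, 0.1720, 0.2298).
x̄_st = Σ Wₕ·x̄ₕ = 0.0538·4 + 0.1412·3 + 0.2011·3 + 0.2022·4 + 0.1720·4 + 0.2298·4 ≈ 3.6578...
→ 3.66.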